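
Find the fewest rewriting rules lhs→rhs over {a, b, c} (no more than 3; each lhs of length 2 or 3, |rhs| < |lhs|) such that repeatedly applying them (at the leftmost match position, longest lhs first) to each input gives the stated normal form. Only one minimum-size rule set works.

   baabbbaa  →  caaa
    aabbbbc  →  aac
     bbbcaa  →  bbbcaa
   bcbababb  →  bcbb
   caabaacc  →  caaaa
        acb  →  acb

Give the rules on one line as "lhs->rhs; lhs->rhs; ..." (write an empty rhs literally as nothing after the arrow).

ab->a; ba->c; cc->

  | baabbbaa => cabbbaa => cabbaa => cabaa => caaa
  | aabbbbc => aabbbc => aabbc => aabc => aac
  | bbbcaa
  | bcbababb => bccbabb => bbabb => bcbb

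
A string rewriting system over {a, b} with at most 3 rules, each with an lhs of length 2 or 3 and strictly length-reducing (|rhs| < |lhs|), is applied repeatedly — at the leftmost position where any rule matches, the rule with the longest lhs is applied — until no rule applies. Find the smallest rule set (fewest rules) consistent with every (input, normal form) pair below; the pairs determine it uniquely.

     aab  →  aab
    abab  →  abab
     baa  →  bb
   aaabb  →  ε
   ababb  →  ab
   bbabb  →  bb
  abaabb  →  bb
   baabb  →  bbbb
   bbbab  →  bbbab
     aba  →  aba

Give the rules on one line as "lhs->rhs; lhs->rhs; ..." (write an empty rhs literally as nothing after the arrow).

  | aab
  | abab
  | baa => bb
  | aaabb => abb => ε

aaa->a; abb->; baa->bb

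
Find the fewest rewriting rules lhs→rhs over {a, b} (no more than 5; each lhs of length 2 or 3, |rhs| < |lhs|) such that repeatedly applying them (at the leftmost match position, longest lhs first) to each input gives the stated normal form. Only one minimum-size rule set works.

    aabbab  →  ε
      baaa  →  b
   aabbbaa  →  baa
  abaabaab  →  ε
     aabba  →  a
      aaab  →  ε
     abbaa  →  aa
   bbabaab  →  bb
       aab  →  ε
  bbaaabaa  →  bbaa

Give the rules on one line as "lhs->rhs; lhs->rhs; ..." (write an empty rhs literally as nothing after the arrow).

aaa->ab; aab->ab; ab->; abb->

  | aabbab => abbab => ab => ε
  | baaa => bab => b
  | aabbbaa => abbbaa => baa
  | abaabaab => aabaab => abaab => aab => ab => ε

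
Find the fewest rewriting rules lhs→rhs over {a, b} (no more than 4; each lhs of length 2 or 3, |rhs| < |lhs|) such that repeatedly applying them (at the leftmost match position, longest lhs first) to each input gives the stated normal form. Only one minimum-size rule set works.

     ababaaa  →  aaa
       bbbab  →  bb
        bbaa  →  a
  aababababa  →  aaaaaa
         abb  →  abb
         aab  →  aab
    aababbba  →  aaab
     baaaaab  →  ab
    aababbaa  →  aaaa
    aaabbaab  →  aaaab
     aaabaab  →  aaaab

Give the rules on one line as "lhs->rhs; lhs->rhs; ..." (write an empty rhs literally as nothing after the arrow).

ba->a; baa->ba; bba->

  | ababaaa => aabaaa => aabaa => aaba => aaa
  | bbbab => bb
  | bbaa => a
  | aababababa => aaabababa => aaaababa => aaaaaba => aaaaaa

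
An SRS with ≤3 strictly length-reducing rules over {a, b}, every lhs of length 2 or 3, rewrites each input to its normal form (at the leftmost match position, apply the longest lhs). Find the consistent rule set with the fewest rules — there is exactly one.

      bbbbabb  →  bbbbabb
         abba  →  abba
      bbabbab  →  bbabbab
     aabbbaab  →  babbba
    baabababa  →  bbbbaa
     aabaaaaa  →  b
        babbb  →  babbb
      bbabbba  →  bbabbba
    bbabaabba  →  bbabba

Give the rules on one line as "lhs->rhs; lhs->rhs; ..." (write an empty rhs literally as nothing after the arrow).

  | bbbbabb
  | abba
  | bbabbab
  | aabbbaab => babbaab => babbba

aaa->; aab->ba; aba->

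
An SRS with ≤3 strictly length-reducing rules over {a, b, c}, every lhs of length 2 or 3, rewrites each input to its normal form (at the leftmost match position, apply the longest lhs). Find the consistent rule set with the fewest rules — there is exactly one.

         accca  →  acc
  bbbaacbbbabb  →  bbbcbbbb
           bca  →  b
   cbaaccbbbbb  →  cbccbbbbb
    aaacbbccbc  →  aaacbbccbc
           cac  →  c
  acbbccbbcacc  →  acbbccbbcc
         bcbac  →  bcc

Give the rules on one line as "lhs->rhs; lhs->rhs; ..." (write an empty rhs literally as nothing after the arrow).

ba->; baa->b; ca->

  | accca => acc
  | bbbaacbbbabb => bbbcbbbabb => bbbcbbbb
  | bca => b
  | cbaaccbbbbb => cbccbbbbb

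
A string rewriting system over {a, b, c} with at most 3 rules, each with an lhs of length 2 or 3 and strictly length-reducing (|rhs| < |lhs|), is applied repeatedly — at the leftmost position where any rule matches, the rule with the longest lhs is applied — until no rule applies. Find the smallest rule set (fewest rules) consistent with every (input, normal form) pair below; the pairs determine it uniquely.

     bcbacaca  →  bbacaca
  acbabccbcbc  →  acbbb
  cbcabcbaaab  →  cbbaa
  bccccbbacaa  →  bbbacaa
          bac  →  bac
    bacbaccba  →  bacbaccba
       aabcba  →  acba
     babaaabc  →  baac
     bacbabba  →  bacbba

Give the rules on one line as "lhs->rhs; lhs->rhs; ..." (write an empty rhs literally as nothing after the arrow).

  | bcbacaca => bbacaca
  | acbabccbcbc => acbccbcbc => acbcbcbc => acbbcbc => acbbbc => acbbb
  | cbcabcbaaab => cbabcbaaab => cbcbaaab => cbbaaab => cbbaa
  | bccccbbacaa => bcccbbacaa => bccbbacaa => bcbbacaa => bbbacaa

ab->; bc->b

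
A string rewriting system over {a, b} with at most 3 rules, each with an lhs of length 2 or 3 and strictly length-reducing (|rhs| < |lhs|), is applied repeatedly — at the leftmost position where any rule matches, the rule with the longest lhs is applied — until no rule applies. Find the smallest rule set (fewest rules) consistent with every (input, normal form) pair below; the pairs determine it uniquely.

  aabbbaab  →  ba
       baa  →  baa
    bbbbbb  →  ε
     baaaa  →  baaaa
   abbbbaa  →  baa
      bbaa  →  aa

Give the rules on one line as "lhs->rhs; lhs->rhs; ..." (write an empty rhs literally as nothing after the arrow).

ab->; bb->

  | aabbbaab => abbaab => baab => ba
  | baa
  | bbbbbb => bbbb => bb => ε
  | baaaa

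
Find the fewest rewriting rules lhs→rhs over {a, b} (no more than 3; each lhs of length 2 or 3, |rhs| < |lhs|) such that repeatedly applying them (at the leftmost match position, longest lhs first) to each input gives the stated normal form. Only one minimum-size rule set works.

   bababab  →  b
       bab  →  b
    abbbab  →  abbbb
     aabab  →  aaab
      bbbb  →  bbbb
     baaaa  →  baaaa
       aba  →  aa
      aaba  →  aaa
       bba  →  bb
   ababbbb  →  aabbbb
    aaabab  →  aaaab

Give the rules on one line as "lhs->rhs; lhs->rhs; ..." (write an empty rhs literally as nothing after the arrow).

aba->aa; bab->b; bba->bb

  | bababab => babab => bab => b
  | bab => b
  | abbbab => abbbb
  | aabab => aaab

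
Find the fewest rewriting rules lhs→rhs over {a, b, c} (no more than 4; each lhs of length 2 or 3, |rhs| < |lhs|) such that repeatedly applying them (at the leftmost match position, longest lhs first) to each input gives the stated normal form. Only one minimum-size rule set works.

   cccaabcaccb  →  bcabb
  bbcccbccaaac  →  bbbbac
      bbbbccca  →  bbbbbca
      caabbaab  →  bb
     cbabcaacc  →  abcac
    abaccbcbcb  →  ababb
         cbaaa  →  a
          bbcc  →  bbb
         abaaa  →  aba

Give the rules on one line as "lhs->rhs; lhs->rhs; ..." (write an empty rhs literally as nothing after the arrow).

  | cccaabcaccb => bcaabcaccb => bcbcaccb => bcaccb => bcabb
  | bbcccbccaaac => bbbcbccaaac => bbbccaaac => bbbbaaac => bbbbac
  | bbbbccca => bbbbbca
  | caabbaab => cbbaab => baab => bb

aa->; aac->a; cb->; cc->b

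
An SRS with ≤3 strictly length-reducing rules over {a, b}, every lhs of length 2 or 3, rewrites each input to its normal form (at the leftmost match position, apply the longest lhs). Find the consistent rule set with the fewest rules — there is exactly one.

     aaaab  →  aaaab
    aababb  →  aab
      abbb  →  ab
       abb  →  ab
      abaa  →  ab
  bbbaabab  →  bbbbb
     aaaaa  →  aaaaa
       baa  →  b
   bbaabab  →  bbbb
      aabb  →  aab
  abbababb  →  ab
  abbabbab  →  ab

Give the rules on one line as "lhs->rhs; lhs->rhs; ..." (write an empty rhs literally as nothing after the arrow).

  | aaaab
  | aababb => aabbb => aabb => aab
  | abbb => abb => ab
  | abb => ab

abb->ab; ba->b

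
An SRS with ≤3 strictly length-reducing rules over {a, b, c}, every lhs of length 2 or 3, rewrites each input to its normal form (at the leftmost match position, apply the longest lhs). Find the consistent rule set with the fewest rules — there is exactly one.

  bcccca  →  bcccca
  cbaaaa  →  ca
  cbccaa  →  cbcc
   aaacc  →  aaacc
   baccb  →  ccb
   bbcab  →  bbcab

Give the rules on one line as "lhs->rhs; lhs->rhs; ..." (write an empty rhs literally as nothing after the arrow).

  | bcccca
  | cbaaaa => caaa => ca
  | cbccaa => cbcc
  | aaacc

ba->; caa->c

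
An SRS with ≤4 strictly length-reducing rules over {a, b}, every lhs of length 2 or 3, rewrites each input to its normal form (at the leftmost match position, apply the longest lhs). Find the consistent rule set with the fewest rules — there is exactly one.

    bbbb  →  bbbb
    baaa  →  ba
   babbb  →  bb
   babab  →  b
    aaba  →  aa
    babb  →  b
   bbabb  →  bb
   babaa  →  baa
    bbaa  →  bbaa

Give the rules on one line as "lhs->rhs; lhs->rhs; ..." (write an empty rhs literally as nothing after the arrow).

  | bbbb
  | baaa => ba
  | babbb => bb
  | babab => bab => b

aaa->a; ab->; abb->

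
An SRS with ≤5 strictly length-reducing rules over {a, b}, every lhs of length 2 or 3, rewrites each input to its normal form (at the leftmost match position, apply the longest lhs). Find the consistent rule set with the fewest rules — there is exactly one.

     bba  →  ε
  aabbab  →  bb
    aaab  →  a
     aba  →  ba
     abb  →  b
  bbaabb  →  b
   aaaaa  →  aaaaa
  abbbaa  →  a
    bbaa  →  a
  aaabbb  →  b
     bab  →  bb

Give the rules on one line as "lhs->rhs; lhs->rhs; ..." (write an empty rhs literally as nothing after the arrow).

aab->; ab->b; abb->b; bba->

  | bba => ε
  | aabbab => bab => bb
  | aaab => a
  | aba => ba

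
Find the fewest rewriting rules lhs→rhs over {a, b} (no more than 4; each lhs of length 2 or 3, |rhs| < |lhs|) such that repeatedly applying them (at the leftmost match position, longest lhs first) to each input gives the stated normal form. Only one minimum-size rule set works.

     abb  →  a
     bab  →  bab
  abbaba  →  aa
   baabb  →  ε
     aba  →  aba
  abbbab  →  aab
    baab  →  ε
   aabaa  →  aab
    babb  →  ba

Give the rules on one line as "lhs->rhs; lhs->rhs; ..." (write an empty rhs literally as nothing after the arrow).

  | abb => a
  | bab
  | abbaba => abbba => aa
  | baabb => bbb => ε

baa->b; bb->; bba->bb; bbb->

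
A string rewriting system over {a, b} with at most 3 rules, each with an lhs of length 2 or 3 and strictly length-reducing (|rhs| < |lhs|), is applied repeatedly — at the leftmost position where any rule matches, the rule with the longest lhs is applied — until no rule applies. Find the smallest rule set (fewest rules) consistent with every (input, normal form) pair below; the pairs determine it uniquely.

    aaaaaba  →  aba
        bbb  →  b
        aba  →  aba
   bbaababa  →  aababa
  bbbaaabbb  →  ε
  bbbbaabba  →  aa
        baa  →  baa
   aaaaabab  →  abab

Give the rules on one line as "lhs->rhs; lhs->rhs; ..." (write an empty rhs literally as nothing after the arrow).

aaa->a; abb->; bb->

  | aaaaaba => aaaba => aba
  | bbb => b
  | aba
  | bbaababa => aababa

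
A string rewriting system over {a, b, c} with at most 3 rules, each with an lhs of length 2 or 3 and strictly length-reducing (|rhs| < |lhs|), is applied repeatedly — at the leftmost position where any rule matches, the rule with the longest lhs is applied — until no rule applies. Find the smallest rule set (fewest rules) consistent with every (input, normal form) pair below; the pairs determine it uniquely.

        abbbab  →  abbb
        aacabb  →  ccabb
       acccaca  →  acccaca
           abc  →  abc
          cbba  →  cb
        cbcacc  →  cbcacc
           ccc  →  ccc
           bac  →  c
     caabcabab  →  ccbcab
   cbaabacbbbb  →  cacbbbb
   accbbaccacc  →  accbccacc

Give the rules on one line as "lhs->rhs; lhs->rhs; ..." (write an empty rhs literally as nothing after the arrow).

  | abbbab => abbb
  | aacabb => ccabb
  | acccaca
  | abc

aa->c; ba->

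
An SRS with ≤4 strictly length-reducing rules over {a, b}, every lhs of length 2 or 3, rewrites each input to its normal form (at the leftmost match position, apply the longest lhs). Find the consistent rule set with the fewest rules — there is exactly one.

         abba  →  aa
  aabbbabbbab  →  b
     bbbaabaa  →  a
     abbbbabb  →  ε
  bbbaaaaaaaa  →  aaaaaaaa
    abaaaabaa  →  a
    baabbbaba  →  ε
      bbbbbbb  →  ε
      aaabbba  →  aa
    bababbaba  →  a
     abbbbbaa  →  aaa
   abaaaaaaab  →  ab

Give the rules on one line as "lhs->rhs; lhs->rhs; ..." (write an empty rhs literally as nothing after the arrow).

aab->b; ba->; bb->; bbb->bb

  | abba => aa
  | aabbbabbbab => bbbabbbab => bbabbbab => abbbab => abbab => aab => b
  | bbbaabaa => bbaabaa => aabaa => baa => a
  | abbbbabb => abbbabb => abbabb => aabb => bb => ε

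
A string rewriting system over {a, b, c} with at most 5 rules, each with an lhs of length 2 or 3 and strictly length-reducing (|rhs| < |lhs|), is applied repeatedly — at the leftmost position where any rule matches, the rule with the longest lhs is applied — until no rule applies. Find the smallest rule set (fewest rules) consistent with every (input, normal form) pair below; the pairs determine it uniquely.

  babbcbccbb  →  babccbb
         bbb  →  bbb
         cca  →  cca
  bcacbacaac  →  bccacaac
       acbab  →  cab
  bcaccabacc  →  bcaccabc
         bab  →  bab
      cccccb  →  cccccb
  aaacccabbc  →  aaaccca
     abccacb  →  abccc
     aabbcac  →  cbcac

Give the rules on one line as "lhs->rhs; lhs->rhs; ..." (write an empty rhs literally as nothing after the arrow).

aab->c; acb->c; bac->b; bbc->

  | babbcbccbb => babccbb
  | bbb
  | cca
  | bcacbacaac => bccacaac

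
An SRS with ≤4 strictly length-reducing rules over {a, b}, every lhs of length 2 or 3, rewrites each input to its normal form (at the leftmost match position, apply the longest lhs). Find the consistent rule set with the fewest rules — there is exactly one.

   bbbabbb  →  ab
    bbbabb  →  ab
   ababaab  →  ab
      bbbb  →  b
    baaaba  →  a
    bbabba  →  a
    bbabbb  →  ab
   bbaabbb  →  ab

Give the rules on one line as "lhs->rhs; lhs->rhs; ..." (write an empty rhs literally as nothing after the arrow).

aa->a; ba->a; bb->b

  | bbbabbb => bbabbb => babbb => abbb => abb => ab
  | bbbabb => bbabb => babb => abb => ab
  | ababaab => aabaab => abaab => aaab => aab => ab
  | bbbb => bbb => bb => b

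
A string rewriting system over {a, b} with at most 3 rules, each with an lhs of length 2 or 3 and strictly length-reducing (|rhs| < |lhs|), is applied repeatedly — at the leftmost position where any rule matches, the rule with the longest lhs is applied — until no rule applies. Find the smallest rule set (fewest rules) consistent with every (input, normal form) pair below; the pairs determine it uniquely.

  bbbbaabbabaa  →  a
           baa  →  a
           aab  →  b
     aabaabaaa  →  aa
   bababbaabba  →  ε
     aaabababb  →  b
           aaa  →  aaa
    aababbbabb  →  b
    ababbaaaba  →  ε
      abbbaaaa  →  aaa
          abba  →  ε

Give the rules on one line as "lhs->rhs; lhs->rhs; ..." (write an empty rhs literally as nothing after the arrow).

ab->b; ba->; bb->b

  | bbbbaabbabaa => bbbaabbabaa => bbaabbabaa => baabbabaa => abbabaa => bbabaa => babaa => baa => a
  | baa => a
  | aab => ab => b
  | aabaabaaa => abaabaaa => baabaaa => abaaa => baaa => aa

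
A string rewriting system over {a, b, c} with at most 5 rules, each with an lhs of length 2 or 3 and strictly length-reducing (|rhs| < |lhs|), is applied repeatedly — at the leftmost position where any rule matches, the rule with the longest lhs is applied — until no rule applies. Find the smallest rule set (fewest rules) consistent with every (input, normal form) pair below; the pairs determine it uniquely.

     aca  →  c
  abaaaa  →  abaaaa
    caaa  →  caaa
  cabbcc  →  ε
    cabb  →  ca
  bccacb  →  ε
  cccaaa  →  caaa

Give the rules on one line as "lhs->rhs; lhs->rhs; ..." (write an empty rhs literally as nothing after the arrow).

  | aca => c
  | abaaaa
  | caaa
  | cabbcc => cacc => cc => ε

ac->; aca->c; bb->; cc->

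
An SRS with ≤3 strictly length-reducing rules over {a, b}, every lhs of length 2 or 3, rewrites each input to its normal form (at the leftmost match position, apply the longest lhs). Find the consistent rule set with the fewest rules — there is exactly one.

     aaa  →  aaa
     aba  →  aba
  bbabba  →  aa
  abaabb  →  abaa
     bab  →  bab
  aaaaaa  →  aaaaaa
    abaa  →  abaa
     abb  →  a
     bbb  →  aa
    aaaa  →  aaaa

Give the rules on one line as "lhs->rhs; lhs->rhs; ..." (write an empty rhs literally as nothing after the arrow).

bb->; bbb->aa

  | aaa
  | aba
  | bbabba => abba => aa
  | abaabb => abaa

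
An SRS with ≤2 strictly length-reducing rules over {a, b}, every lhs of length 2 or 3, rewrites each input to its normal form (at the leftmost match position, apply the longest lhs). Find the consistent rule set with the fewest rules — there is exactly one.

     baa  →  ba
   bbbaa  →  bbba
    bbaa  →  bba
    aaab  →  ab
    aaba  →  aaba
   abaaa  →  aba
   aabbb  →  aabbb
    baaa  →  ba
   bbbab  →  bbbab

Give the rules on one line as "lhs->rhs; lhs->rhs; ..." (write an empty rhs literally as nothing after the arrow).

aaa->a; baa->ba

  | baa => ba
  | bbbaa => bbba
  | bbaa => bba
  | aaab => ab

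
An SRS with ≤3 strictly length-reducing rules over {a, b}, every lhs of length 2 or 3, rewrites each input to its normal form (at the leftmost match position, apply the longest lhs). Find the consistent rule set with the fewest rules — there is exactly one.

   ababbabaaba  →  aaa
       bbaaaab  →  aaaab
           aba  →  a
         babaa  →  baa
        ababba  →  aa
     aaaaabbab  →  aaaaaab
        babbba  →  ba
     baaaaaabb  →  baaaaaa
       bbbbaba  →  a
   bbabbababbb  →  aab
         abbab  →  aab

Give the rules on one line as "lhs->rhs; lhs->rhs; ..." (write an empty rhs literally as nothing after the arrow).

aba->a; bb->

  | ababbabaaba => abbabaaba => aabaaba => aaaba => aaa
  | bbaaaab => aaaab
  | aba => a
  | babaa => baa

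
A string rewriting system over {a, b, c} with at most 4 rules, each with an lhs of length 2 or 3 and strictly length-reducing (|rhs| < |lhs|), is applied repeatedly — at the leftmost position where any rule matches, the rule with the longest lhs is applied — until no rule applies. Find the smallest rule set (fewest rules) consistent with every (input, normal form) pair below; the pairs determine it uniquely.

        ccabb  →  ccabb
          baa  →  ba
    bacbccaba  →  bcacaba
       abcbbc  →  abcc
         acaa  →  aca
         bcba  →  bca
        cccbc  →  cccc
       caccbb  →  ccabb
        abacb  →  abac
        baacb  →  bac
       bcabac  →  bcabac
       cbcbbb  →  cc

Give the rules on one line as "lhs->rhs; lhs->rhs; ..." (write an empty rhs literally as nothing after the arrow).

aa->a; acc->ca; cb->c

  | ccabb
  | baa => ba
  | bacbccaba => bacccaba => bcacaba
  | abcbbc => abcbc => abcc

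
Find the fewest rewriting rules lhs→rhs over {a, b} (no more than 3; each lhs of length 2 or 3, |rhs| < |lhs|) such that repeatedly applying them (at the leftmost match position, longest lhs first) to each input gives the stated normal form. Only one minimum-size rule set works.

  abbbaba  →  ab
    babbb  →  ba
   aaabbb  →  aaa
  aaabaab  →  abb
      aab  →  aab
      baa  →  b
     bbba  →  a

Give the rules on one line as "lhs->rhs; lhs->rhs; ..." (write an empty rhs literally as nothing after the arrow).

aba->b; baa->b; bbb->

  | abbbaba => aaba => ab
  | babbb => ba
  | aaabbb => aaa
  | aaabaab => aabab => abb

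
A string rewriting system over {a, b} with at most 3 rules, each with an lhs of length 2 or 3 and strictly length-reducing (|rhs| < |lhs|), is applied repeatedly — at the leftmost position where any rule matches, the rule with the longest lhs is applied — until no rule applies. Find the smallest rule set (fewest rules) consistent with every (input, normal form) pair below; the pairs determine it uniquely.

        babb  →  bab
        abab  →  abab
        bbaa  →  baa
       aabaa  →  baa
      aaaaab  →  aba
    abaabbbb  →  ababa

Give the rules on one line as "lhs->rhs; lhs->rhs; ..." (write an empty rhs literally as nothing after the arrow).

  | babb => bab
  | abab
  | bbaa => baa
  | aabaa => bbaa => baa

aab->bb; bb->b; bbb->ba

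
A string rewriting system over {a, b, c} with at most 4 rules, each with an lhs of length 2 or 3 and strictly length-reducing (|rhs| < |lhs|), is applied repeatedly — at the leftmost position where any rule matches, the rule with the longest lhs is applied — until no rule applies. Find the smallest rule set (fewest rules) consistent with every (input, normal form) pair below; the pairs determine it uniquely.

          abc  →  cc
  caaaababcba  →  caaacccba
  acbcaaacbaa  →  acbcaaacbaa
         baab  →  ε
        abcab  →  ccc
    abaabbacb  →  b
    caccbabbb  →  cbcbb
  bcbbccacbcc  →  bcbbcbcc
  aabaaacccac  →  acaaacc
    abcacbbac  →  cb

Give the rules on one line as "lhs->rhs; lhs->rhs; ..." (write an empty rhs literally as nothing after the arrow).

ab->c; bac->; cac->

  | abc => cc
  | caaaababcba => caaacabcba => caaacccba
  | acbcaaacbaa
  | baab => bac => ε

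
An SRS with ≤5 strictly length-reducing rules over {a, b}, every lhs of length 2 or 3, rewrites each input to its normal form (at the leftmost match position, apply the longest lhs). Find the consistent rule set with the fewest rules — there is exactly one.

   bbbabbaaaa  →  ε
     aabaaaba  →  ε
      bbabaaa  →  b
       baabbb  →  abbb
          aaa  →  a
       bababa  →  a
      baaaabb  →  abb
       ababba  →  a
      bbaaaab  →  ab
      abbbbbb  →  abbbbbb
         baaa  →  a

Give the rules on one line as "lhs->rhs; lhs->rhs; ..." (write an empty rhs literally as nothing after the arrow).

aa->b; aba->; ba->a; baa->ba

  | bbbabbaaaa => bbabbaaaa => babbaaaa => abbaaaa => abbaaa => abbaa => abba => aba => ε
  | aabaaaba => bbaaaba => bbaaba => bbaba => baba => aba => ε
  | bbabaaa => babaaa => abaaa => aa => b
  | baabbb => babbb => abbb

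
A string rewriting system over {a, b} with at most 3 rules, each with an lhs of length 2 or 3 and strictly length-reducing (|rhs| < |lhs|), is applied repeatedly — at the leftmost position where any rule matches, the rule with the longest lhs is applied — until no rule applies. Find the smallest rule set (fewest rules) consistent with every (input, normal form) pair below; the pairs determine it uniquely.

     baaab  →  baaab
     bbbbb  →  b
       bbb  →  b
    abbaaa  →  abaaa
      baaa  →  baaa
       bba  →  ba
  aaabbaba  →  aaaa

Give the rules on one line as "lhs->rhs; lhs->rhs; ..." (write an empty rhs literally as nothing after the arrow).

  | baaab
  | bbbbb => bbbb => bbb => bb => b
  | bbb => bb => b
  | abbaaa => abaaa

bab->; bb->b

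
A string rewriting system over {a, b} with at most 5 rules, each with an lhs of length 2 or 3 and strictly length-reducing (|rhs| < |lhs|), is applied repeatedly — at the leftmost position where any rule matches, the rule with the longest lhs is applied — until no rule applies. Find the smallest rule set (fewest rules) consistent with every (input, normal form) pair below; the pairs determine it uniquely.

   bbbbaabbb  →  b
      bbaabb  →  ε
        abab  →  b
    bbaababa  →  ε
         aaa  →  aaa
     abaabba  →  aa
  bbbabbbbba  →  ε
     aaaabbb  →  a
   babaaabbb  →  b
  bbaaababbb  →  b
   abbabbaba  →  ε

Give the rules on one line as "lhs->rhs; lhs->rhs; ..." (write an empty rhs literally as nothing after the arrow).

ab->; aba->; abb->ba; ba->a

  | bbbbaabbb => bbbaabbb => bbaabbb => baabbb => aabbb => abab => b
  | bbaabb => baabb => aabb => aba => ε
  | abab => b
  | bbaababa => baababa => aababa => aba => ε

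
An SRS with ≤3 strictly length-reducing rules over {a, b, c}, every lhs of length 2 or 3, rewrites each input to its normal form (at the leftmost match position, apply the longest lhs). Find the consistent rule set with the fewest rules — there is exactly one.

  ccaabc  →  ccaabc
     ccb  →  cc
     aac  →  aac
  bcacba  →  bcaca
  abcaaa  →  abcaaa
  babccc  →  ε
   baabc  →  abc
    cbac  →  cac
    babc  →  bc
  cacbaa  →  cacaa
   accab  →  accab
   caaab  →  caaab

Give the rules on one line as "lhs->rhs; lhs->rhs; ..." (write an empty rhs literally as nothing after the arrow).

  | ccaabc
  | ccb => cc
  | aac
  | bcacba => bcaca

ba->; cb->c; ccc->a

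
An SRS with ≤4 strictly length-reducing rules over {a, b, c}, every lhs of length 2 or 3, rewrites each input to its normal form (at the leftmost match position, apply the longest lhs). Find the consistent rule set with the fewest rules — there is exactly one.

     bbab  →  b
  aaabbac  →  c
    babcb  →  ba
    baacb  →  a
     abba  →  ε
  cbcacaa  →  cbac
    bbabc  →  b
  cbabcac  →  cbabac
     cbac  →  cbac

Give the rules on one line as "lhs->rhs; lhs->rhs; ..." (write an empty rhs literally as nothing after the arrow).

aa->; abb->a; bb->a; bc->b

  | bbab => aab => b
  | aaabbac => abbac => aac => c
  | babcb => babb => ba
  | baacb => bcb => bb => a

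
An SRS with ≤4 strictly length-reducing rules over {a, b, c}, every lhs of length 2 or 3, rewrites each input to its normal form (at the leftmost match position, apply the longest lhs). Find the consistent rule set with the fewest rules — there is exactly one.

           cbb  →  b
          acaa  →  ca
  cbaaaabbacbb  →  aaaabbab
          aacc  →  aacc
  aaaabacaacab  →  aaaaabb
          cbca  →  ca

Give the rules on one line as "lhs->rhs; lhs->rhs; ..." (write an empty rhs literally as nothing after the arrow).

  | cbb => b
  | acaa => ca
  | cbaaaabbacbb => aaaabbacbb => aaaabbab
  | aacc

aca->c; bcc->ab; cb->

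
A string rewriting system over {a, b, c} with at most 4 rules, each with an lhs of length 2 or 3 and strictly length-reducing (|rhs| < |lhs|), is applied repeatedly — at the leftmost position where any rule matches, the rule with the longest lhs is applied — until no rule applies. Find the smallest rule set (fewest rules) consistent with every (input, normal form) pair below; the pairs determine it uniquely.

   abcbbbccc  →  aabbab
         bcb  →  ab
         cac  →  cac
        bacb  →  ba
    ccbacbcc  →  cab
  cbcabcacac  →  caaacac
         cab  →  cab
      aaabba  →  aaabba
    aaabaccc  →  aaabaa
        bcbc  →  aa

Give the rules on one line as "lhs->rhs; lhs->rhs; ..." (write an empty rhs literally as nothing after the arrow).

  | abcbbbccc => aabbbccc => aabbacc => aabbab
  | bcb => ab
  | cac
  | bacb => ba

acc->ab; bc->a; cb->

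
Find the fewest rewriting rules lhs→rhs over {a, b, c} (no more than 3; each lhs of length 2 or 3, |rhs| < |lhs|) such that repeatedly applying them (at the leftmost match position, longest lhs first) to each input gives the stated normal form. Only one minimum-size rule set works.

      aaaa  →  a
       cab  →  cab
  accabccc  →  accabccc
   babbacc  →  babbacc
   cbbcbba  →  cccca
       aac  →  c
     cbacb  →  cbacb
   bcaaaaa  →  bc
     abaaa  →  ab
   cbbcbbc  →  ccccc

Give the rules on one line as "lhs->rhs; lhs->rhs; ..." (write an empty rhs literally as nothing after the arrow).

  | aaaa => a
  | cab
  | accabccc
  | babbacc

aa->; aaa->; cbb->cc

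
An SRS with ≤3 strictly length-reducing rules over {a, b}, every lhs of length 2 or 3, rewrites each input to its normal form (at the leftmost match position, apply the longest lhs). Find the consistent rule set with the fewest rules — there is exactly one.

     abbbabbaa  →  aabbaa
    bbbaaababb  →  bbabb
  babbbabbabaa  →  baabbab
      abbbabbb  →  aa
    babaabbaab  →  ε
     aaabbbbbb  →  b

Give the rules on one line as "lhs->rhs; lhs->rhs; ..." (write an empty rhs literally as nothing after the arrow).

aaa->b; aba->ab; bbb->

  | abbbabbaa => aabbaa
  | bbbaaababb => aaababb => bbabb
  | babbbabbabaa => baabbabaa => baabbaba => baabbab
  | abbbabbb => aabbb => aa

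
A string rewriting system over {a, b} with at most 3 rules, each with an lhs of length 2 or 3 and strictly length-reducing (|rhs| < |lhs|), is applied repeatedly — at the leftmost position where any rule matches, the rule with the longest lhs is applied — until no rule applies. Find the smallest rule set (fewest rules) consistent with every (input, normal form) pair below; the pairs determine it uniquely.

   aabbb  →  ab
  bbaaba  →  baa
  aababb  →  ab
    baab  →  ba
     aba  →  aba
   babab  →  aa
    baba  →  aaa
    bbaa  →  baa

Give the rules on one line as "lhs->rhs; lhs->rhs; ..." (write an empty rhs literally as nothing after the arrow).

aab->a; bab->aa; bb->b

  | aabbb => abb => ab
  | bbaaba => baaba => baa
  | aababb => aabb => ab
  | baab => ba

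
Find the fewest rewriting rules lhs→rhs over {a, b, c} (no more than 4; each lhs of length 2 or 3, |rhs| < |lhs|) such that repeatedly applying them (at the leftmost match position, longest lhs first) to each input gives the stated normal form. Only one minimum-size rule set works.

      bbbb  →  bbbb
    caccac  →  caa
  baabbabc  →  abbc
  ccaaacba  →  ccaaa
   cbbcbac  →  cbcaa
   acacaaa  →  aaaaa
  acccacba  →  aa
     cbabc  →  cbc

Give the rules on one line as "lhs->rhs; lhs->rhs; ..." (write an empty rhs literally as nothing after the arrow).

  | bbbb
  | caccac => cacac => caac => caa
  | baabbabc => abbabc => abbc
  | ccaaacba => ccaaaba => ccaaa

ac->a; ba->; bcb->ca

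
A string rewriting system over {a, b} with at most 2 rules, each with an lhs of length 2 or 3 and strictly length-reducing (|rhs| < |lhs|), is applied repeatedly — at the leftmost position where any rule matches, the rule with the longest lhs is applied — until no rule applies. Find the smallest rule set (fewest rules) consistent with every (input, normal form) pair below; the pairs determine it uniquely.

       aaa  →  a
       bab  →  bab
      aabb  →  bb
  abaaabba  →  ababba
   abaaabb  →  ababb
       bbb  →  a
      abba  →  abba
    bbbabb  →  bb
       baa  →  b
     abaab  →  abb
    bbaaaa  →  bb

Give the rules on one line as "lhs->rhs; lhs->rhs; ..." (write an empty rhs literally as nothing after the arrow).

  | aaa => a
  | bab
  | aabb => bb
  | abaaabba => ababba

aa->; bbb->a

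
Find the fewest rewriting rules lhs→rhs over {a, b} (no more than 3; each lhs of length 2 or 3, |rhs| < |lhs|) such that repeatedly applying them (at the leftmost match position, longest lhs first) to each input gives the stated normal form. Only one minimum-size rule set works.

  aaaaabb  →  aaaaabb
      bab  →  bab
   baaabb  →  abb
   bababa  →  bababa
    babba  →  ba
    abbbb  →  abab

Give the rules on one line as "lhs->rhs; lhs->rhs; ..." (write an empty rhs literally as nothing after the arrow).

  | aaaaabb
  | bab
  | baaabb => abb
  | bababa

baa->; bba->; bbb->ba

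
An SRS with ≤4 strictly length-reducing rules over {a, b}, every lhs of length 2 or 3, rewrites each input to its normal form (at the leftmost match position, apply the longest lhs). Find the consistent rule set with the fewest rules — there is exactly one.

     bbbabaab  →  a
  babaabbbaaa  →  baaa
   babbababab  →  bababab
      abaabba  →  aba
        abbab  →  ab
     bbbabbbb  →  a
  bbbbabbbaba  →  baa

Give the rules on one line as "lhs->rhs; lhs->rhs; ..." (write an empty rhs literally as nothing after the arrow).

aab->ba; abb->; bb->a; bbb->

  | bbbabaab => abaab => abba => a
  | babaabbbaaa => babbabbaaa => babbaaa => baaa
  | babbababab => bababab
  | abaabba => abbaba => aba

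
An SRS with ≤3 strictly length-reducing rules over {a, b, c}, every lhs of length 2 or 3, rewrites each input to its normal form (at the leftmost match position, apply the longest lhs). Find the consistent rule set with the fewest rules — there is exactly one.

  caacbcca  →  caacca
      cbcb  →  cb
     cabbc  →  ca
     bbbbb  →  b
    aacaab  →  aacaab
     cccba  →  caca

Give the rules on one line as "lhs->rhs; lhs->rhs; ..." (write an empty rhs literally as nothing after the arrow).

  | caacbcca => caacca
  | cbcb => cb
  | cabbc => cabc => ca
  | bbbbb => bbbb => bbb => bb => b

bb->b; bc->; ccb->ac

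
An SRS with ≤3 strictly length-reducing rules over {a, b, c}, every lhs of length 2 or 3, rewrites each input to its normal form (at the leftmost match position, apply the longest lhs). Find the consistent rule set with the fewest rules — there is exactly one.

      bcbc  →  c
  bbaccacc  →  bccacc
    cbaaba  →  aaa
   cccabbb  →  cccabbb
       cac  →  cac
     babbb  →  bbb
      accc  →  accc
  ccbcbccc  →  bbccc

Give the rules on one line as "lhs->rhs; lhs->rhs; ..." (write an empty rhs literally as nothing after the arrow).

  | bcbc => bac => c
  | bbaccacc => bccacc
  | cbaaba => aaaba => aaa
  | cccabbb

ba->; caa->bb; cb->a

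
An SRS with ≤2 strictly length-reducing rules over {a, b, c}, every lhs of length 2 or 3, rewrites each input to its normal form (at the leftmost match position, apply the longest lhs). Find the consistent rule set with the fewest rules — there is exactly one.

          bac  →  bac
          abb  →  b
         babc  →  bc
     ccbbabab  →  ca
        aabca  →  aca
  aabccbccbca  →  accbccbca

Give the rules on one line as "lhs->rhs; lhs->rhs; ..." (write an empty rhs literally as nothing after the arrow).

  | bac
  | abb => b
  | babc => bc
  | ccbbabab => caabab => caab => ca

ab->; cbb->a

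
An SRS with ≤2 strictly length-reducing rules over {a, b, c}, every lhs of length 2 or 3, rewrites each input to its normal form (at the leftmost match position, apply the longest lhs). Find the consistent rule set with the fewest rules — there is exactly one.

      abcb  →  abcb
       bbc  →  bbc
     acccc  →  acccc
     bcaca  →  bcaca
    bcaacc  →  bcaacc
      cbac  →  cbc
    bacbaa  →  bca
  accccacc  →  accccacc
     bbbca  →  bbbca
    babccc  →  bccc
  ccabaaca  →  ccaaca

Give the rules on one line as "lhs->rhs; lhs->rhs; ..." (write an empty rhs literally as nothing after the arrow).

  | abcb
  | bbc
  | acccc
  | bcaca

ba->; bac->bc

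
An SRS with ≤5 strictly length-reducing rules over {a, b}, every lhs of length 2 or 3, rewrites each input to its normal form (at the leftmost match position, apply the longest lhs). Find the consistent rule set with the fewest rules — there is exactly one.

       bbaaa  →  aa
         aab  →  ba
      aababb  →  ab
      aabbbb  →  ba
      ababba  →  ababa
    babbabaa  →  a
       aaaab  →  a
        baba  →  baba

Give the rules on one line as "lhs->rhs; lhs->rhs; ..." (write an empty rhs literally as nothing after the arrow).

  | bbaaa => baaa => aa
  | aab => ba
  | aababb => baabb => abb => ab
  | aabbbb => babbb => ba

aab->ba; baa->a; bb->b; bbb->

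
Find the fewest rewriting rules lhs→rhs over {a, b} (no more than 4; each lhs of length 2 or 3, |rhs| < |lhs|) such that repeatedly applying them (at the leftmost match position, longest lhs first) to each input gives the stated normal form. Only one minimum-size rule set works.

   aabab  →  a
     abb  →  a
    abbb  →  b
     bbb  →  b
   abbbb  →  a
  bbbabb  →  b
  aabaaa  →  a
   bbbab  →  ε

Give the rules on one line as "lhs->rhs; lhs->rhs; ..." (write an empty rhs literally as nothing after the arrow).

  | aabab => bbab => aab => bb => a
  | abb => bb => a
  | abbb => bbb => ab => b
  | bbb => ab => b

aa->b; ab->b; bab->; bb->a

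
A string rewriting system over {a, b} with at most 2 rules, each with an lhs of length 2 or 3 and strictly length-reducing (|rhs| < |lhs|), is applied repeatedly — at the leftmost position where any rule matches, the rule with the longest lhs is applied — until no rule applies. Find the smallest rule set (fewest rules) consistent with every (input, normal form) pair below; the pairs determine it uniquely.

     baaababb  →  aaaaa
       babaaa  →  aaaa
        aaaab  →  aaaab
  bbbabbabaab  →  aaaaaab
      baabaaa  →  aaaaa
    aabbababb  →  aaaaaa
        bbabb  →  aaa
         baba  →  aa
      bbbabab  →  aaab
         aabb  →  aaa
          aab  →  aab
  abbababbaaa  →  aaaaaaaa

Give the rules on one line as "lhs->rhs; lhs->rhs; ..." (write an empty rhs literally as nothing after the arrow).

  | baaababb => aaababb => aaaabb => aaaaa
  | babaaa => abaaa => aaaa
  | aaaab
  | bbbabbabaab => ababbabaab => aabbabaab => aaaabaab => aaaaaab

ba->a; bb->a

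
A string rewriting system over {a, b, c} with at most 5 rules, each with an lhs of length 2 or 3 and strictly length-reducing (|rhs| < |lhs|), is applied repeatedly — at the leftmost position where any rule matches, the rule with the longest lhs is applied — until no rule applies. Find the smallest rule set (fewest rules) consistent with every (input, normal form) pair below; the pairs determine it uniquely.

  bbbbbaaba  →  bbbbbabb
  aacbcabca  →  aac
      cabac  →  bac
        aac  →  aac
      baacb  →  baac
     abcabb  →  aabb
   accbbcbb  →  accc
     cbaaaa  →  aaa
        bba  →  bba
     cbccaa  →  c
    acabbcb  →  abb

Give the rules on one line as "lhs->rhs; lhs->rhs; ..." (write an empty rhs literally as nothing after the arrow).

  | bbbbbaaba => bbbbbabb
  | aacbcabca => aaccabca => aacbca => aacca => aac
  | cabac => bac
  | aac

aba->bb; bc->; ca->; cb->c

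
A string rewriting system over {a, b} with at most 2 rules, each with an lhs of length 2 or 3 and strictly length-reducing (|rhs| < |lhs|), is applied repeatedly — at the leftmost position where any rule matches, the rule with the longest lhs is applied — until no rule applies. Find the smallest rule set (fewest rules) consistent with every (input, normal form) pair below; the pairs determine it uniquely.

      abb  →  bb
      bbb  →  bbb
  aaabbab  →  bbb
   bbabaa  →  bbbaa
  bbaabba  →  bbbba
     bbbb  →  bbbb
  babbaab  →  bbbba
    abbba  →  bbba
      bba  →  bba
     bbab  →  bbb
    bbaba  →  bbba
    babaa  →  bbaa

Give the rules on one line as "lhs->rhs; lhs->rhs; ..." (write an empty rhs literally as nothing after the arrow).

  | abb => bb
  | bbb
  | aaabbab => ababab => babab => bbab => bbb
  | bbabaa => bbbaa

aab->ba; ab->b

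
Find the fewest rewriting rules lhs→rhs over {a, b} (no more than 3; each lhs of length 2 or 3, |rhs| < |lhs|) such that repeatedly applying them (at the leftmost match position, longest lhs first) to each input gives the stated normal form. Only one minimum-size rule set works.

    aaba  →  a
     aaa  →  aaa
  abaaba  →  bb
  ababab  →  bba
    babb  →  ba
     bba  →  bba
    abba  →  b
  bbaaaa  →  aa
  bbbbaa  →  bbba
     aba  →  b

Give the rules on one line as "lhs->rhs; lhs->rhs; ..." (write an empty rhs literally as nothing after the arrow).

  | aaba => ab => a
  | aaa
  | abaaba => baba => bb
  | ababab => bbab => bba

ab->a; aba->b; baa->a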